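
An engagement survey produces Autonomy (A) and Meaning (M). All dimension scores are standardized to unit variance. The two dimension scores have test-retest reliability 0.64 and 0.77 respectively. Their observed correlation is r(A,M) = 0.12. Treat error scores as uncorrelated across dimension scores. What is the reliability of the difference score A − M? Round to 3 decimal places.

0.665

Var(A−M) = 1 + 1 − 2·0.12 = 2 − 0.24 = 1.76.
Under uncorrelated errors the observed covariances equal the true-score covariances, so only the own-variance terms attenuate.
True-score variance = [0.64 + 0.77] − 0.24 = 1.41 − 0.24 = 1.17.
Reliability = 1.17 / 1.76 = 0.665.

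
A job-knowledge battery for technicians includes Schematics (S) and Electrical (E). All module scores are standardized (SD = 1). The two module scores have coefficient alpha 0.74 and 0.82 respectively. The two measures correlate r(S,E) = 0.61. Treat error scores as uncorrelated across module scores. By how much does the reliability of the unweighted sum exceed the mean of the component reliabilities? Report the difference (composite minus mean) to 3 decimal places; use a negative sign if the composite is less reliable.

Var(sum) = 2 + 1.22 = 3.22; true-score variance = 1.56 + 1.22 = 2.78; composite reliability = 0.8634.
Mean component reliability = 0.7800.
Difference = 0.8634 − 0.7800 = 0.083.

0.083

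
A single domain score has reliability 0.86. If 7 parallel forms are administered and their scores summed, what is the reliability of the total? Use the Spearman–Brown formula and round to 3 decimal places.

ρ_k = kρ / (1 + (k−1)ρ) = 7·0.86 / (1 + 6·0.86) = 6.020 / 6.160 = 0.977.

0.977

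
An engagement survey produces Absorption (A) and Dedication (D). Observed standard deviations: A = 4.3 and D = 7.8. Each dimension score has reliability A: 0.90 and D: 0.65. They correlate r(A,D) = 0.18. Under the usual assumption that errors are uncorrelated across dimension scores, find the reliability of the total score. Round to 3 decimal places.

0.747

Var(A+D) = 4.3² + 7.8² + 2·[4.3·7.8·0.18] = 79.33 + 12.0744 = 91.4044.
With uncorrelated errors the cross-covariances are all true-score covariance, so they carry over unchanged; only the diagonal terms shrink to ρᵢσᵢ².
True-score variance = [4.3²·0.90 + 7.8²·0.65] + 12.0744 = 56.187 + 12.0744 = 68.2614.
Reliability = 68.2614 / 91.4044 = 0.747.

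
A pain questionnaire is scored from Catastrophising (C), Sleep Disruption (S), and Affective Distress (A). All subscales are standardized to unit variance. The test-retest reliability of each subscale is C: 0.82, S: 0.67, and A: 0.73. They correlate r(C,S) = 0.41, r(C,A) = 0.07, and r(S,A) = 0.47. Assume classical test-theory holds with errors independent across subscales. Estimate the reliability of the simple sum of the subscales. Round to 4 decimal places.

0.8408

Var(C+S+A) = 3 + 2·[0.41 + 0.07 + 0.47] = 3 + 1.9 = 4.9.
Under uncorrelated errors the observed covariances equal the true-score covariances, so only the own-variance terms attenuate.
True-score variance = [0.82 + 0.67 + 0.73] + 1.9 = 2.22 + 1.9 = 4.12.
Reliability = 4.12 / 4.9 = 0.8408.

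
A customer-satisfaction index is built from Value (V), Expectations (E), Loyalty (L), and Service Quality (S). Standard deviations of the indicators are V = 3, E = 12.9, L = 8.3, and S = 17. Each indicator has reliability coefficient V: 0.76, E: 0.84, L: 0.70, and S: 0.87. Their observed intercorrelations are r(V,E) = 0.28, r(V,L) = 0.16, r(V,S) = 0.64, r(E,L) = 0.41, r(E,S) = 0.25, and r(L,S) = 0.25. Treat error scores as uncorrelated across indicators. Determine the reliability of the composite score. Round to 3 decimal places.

Var(V+E+L+S) = 3² + 12.9² + 8.3² + 17² + 2·[3·12.9·0.28 + 3·8.3·0.16 + 3·17·0.64 + 12.9·8.3·0.41 + 12.9·17·0.25 + 8.3·17·0.25] = 533.3 + 362.917 = 896.217.
Because errors are independent across components, Cov(Tᵢ,Tⱼ) = Cov(Xᵢ,Xⱼ); the off-diagonal part of the true-score variance is the same as above.
True-score variance = [3²·0.76 + 12.9²·0.84 + 8.3²·0.70 + 17²·0.87] + 362.917 = 446.277 + 362.917 = 809.195.
Reliability = 809.195 / 896.217 = 0.903.

0.903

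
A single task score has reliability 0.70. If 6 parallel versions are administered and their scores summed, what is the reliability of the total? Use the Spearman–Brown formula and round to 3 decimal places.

0.933

ρ_k = kρ / (1 + (k−1)ρ) = 6·0.70 / (1 + 5·0.70) = 4.200 / 4.500 = 0.933.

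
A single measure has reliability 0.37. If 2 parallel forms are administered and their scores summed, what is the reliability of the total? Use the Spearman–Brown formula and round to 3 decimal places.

ρ_k = kρ / (1 + (k−1)ρ) = 2·0.37 / (1 + 1·0.37) = 0.740 / 1.370 = 0.540.

0.540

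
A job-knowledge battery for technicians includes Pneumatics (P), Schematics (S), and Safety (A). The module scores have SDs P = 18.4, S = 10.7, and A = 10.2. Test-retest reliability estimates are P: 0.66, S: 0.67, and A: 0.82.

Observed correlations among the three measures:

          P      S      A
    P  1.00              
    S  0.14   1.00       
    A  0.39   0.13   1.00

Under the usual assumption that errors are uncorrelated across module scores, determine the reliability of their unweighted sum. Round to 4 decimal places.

0.7819

Var(P+S+A) = 18.4² + 10.7² + 10.2² + 2·[18.4·10.7·0.14 + 18.4·10.2·0.39 + 10.7·10.2·0.13] = 557.09 + 229.893 = 786.983.
Under uncorrelated errors the observed covariances equal the true-score covariances, so only the own-variance terms attenuate.
True-score variance = [18.4²·0.66 + 10.7²·0.67 + 10.2²·0.82] + 229.893 = 385.471 + 229.893 = 615.364.
Reliability = 615.364 / 786.983 = 0.7819.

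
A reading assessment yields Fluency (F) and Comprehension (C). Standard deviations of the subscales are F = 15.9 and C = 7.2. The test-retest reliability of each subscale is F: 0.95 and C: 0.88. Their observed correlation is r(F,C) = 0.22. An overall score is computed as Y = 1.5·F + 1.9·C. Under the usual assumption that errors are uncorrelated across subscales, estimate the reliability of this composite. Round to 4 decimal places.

Var(Y) = 1.5²·15.9² + 1.9²·7.2² + 2·[2.85·15.9·7.2·0.22] = 755.965 + 143.558 = 899.523.
Under uncorrelated errors the observed covariances equal the true-score covariances, so only the own-variance terms attenuate.
True-score variance = [1.5²·15.9²·0.95 + 1.9²·7.2²·0.88] + 143.558 = 705.067 + 143.558 = 848.625.
Reliability = 848.625 / 899.523 = 0.9434.

0.9434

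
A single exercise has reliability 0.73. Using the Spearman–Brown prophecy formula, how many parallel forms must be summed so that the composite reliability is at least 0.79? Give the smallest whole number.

2

k ≥ ρ*(1−ρ₁)/(ρ₁(1−ρ*)) = 0.79·0.27 / (0.73·0.21) = 1.391.
Smallest integer k = 2.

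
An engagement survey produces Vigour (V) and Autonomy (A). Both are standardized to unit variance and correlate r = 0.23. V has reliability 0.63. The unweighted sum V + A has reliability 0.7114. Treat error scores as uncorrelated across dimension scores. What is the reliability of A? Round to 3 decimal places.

Var(V+A) = 2 + 2·0.23 = 2.460.
True-score variance = ρ_V + ρ_A + 2·0.23, so 0.7114 = (0.63 + ρ_A + 0.46) / 2.460.
ρ_A = 0.7114·2.460 − 0.63 − 0.46 = 0.660.

0.660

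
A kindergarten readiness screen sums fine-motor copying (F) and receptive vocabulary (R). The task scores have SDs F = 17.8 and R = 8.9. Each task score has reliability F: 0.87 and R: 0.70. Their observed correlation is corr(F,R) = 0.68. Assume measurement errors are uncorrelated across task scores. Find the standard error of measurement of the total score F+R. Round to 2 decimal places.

8.06

Var(total) = 396.05 + 215.451 = 611.501.
True-score variance = 331.098 + 215.451 = 546.549, so reliability = 0.8938.
Error variance = 611.501 − 546.549 = 64.9522; SEM = √64.9522 = 8.06.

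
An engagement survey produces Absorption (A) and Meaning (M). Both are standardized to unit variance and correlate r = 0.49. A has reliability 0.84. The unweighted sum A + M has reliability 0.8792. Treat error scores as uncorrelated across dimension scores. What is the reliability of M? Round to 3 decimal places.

Var(A+M) = 2 + 2·0.49 = 2.980.
True-score variance = ρ_A + ρ_M + 2·0.49, so 0.8792 = (0.84 + ρ_M + 0.98) / 2.980.
ρ_M = 0.8792·2.980 − 0.84 − 0.98 = 0.800.

0.800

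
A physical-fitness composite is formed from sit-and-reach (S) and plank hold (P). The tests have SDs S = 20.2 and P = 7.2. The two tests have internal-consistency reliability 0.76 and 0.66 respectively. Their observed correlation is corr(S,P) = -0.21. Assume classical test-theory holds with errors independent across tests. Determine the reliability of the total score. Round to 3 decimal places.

Var(S+P) = 20.2² + 7.2² + 2·[20.2·7.2·(-0.21)] = 459.88 − 61.0848 = 398.795.
Because errors are independent across components, Cov(Tᵢ,Tⱼ) = Cov(Xᵢ,Xⱼ); the off-diagonal part of the true-score variance is the same as above.
True-score variance = [20.2²·0.76 + 7.2²·0.66] − 61.0848 = 344.325 − 61.0848 = 283.24.
Reliability = 283.24 / 398.795 = 0.710.

0.710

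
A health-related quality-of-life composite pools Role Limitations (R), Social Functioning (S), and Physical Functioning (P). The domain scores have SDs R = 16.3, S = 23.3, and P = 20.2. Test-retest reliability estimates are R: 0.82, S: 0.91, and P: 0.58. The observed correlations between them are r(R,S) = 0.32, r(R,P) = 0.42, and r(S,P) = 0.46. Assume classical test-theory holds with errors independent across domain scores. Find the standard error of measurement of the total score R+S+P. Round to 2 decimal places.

Var(total) = 1216.62 + 952.651 = 2169.27.
True-score variance = 948.559 + 952.651 = 1901.21, so reliability = 0.8764.
Error variance = 2169.27 − 1901.21 = 268.061; SEM = √268.061 = 16.37.

16.37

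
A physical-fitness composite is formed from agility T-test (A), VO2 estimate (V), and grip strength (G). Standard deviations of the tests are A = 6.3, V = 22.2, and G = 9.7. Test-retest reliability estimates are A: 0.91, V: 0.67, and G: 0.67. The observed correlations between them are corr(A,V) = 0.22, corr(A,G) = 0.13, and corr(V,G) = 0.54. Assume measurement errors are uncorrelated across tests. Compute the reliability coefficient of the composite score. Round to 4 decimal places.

Var(A+V+G) = 6.3² + 22.2² + 9.7² + 2·[6.3·22.2·0.22 + 6.3·9.7·0.13 + 22.2·9.7·0.54] = 626.62 + 309.994 = 936.614.
With uncorrelated errors the cross-covariances are all true-score covariance, so they carry over unchanged; only the diagonal terms shrink to ρᵢσᵢ².
True-score variance = [6.3²·0.91 + 22.2²·0.67 + 9.7²·0.67] + 309.994 = 429.361 + 309.994 = 739.355.
Reliability = 739.355 / 936.614 = 0.7894.

0.7894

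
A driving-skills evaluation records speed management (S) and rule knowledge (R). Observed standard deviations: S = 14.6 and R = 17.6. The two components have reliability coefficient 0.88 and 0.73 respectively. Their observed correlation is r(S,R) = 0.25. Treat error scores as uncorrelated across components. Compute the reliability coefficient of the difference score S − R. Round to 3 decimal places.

Var(S−R) = 14.6² + 17.6² − 2·14.6·17.6·0.25 = 522.92 − 128.48 = 394.44.
Under uncorrelated errors the observed covariances equal the true-score covariances, so only the own-variance terms attenuate.
True-score variance = [14.6²·0.88 + 17.6²·0.73] − 128.48 = 413.706 − 128.48 = 285.226.
Reliability = 285.226 / 394.44 = 0.723.

0.723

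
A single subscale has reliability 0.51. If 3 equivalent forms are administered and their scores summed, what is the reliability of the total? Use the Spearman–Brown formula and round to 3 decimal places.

ρ_k = kρ / (1 + (k−1)ρ) = 3·0.51 / (1 + 2·0.51) = 1.530 / 2.020 = 0.757.

0.757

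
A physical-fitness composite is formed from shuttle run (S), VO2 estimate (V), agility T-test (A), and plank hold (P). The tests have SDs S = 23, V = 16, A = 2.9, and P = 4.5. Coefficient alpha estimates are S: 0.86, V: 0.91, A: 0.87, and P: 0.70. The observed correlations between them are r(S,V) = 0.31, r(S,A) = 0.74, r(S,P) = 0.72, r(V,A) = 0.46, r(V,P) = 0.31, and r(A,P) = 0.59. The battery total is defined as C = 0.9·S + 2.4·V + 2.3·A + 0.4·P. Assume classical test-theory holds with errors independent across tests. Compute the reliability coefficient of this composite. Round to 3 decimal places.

0.933

Var(C) = 0.9²·23² + 2.4²·16² + 2.3²·2.9² + 0.4²·4.5² + 2·[2.16·23·16·0.31 + 2.07·23·2.9·0.74 + 0.36·23·4.5·0.72 + 5.52·16·2.9·0.46 + 0.96·16·4.5·0.31 + 0.92·2.9·4.5·0.59] = 1950.78 + 1043.48 = 2994.26.
Because errors are independent across components, Cov(Tᵢ,Tⱼ) = Cov(Xᵢ,Xⱼ); the off-diagonal part of the true-score variance is the same as above.
True-score variance = [0.9²·23²·0.86 + 2.4²·16²·0.91 + 2.3²·2.9²·0.87 + 0.4²·4.5²·0.70] + 1043.48 = 1751.32 + 1043.48 = 2794.81.
Reliability = 2794.81 / 2994.26 = 0.933.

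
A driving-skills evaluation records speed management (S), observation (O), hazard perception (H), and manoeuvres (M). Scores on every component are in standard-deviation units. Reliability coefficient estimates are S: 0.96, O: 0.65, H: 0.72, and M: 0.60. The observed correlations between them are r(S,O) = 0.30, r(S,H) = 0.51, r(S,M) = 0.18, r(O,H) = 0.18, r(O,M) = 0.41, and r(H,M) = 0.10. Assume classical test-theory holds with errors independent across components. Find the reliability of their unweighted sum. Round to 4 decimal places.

0.8546

Var(S+O+H+M) = 4 + 2·[0.30 + 0.51 + 0.18 + 0.18 + 0.41 + 0.10] = 4 + 3.36 = 7.36.
With uncorrelated errors the cross-covariances are all true-score covariance, so they carry over unchanged; only the diagonal terms shrink to ρᵢσᵢ².
True-score variance = [0.96 + 0.65 + 0.72 + 0.60] + 3.36 = 2.93 + 3.36 = 6.29.
Reliability = 6.29 / 7.36 = 0.8546.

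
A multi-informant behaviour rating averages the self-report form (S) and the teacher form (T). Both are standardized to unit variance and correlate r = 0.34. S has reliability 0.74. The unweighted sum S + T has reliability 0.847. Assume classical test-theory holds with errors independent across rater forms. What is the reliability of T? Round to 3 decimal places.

Var(S+T) = 2 + 2·0.34 = 2.680.
True-score variance = ρ_S + ρ_T + 2·0.34, so 0.847 = (0.74 + ρ_T + 0.68) / 2.680.
ρ_T = 0.847·2.680 − 0.74 − 0.68 = 0.850.

0.850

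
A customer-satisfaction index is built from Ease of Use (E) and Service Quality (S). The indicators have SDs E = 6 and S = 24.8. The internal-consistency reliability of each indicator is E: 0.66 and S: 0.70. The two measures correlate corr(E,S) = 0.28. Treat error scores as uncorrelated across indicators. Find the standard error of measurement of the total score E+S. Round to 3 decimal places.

Var(total) = 651.04 + 83.328 = 734.368.
True-score variance = 454.288 + 83.328 = 537.616, so reliability = 0.7321.
Error variance = 734.368 − 537.616 = 196.752; SEM = √196.752 = 14.027.

14.027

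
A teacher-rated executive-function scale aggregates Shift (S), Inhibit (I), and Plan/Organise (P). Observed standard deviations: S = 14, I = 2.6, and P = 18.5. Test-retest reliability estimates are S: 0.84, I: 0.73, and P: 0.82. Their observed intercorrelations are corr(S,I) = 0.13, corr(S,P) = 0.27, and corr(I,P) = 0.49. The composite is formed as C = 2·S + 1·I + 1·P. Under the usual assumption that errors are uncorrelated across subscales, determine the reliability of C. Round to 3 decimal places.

Var(C) = 2²·14² + 2.6² + 18.5² + 2·[2·14·2.6·0.13 + 2·14·18.5·0.27 + 2.6·18.5·0.49] = 1133.01 + 345.786 = 1478.8.
Because errors are independent across components, Cov(Tᵢ,Tⱼ) = Cov(Xᵢ,Xⱼ); the off-diagonal part of the true-score variance is the same as above.
True-score variance = [2²·14²·0.84 + 2.6²·0.73 + 18.5²·0.82] + 345.786 = 944.14 + 345.786 = 1289.93.
Reliability = 1289.93 / 1478.8 = 0.872.

0.872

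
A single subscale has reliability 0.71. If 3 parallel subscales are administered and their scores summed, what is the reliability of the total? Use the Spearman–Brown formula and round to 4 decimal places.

ρ_k = kρ / (1 + (k−1)ρ) = 3·0.71 / (1 + 2·0.71) = 2.130 / 2.420 = 0.8802.

0.8802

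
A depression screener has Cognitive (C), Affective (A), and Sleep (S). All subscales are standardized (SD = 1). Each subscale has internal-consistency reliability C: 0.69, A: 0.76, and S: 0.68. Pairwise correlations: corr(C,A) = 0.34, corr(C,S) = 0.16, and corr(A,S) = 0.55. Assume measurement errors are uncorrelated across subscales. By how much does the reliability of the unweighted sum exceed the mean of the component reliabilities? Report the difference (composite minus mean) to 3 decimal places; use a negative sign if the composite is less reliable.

0.119

Var(sum) = 3 + 2.1 = 5.1; true-score variance = 2.13 + 2.1 = 4.23; composite reliability = 0.8294.
Mean component reliability = 0.7100.
Difference = 0.8294 − 0.7100 = 0.119.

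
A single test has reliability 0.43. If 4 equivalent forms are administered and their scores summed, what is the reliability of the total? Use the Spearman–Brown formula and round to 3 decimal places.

0.751

ρ_k = kρ / (1 + (k−1)ρ) = 4·0.43 / (1 + 3·0.43) = 1.720 / 2.290 = 0.751.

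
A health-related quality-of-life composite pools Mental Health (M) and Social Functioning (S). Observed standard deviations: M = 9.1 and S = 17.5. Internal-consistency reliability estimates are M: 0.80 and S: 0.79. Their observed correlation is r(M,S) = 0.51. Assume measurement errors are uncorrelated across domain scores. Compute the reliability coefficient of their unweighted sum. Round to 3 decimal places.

0.853

Var(M+S) = 9.1² + 17.5² + 2·[9.1·17.5·0.51] = 389.06 + 162.435 = 551.495.
Because errors are independent across components, Cov(Tᵢ,Tⱼ) = Cov(Xᵢ,Xⱼ); the off-diagonal part of the true-score variance is the same as above.
True-score variance = [9.1²·0.80 + 17.5²·0.79] + 162.435 = 308.185 + 162.435 = 470.62.
Reliability = 470.62 / 551.495 = 0.853.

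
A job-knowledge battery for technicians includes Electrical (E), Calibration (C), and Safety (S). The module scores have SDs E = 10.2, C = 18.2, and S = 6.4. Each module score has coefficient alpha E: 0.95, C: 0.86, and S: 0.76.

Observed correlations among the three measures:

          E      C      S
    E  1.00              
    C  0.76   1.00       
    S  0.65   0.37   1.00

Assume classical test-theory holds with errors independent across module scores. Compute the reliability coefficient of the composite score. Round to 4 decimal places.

0.9339

Var(E+C+S) = 10.2² + 18.2² + 6.4² + 2·[10.2·18.2·0.76 + 10.2·6.4·0.65 + 18.2·6.4·0.37] = 476.24 + 453.232 = 929.472.
Under uncorrelated errors the observed covariances equal the true-score covariances, so only the own-variance terms attenuate.
True-score variance = [10.2²·0.95 + 18.2²·0.86 + 6.4²·0.76] + 453.232 = 414.834 + 453.232 = 868.066.
Reliability = 868.066 / 929.472 = 0.9339.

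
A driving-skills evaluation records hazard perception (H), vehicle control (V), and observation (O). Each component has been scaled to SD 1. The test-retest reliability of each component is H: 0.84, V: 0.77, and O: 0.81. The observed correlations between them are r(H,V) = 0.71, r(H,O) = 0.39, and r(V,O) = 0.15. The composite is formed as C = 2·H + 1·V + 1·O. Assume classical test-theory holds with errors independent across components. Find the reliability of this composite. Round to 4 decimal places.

0.9009

Var(C) = 2² + 1 + 1 + 2·[2·0.71 + 2·0.39 + 0.15] = 6 + 4.7 = 10.7.
Because errors are independent across components, Cov(Tᵢ,Tⱼ) = Cov(Xᵢ,Xⱼ); the off-diagonal part of the true-score variance is the same as above.
True-score variance = [2²·0.84 + 0.77 + 0.81] + 4.7 = 4.94 + 4.7 = 9.64.
Reliability = 9.64 / 10.7 = 0.9009.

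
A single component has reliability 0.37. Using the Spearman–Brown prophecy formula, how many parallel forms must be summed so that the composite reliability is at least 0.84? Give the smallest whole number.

9

k ≥ ρ*(1−ρ₁)/(ρ₁(1−ρ*)) = 0.84·0.63 / (0.37·0.16) = 8.939.
Smallest integer k = 9.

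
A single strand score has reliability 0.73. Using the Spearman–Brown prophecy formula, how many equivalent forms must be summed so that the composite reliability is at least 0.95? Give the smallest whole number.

8

k ≥ ρ*(1−ρ₁)/(ρ₁(1−ρ*)) = 0.95·0.27 / (0.73·0.05) = 7.027.
Smallest integer k = 8.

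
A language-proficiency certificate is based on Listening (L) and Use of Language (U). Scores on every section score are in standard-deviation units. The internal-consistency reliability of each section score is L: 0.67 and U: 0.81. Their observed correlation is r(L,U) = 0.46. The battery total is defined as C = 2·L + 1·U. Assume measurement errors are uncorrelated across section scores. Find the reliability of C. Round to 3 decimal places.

Var(C) = 2² + 1 + 2·[2·0.46] = 5 + 1.84 = 6.84.
Because errors are independent across components, Cov(Tᵢ,Tⱼ) = Cov(Xᵢ,Xⱼ); the off-diagonal part of the true-score variance is the same as above.
True-score variance = [2²·0.67 + 0.81] + 1.84 = 3.49 + 1.84 = 5.33.
Reliability = 5.33 / 6.84 = 0.779.

0.779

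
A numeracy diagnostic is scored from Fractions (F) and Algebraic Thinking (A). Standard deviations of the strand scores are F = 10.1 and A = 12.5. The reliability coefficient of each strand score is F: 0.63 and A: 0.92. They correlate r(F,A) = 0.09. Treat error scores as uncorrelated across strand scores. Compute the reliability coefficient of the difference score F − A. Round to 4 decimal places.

Var(F−A) = 10.1² + 12.5² − 2·10.1·12.5·0.09 = 258.26 − 22.725 = 235.535.
With uncorrelated errors the cross-covariances are all true-score covariance, so they carry over unchanged; only the diagonal terms shrink to ρᵢσᵢ².
True-score variance = [10.1²·0.63 + 12.5²·0.92] − 22.725 = 208.016 − 22.725 = 185.291.
Reliability = 185.291 / 235.535 = 0.7867.

0.7867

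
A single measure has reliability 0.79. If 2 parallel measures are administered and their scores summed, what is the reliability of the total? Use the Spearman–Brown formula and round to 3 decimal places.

ρ_k = kρ / (1 + (k−1)ρ) = 2·0.79 / (1 + 1·0.79) = 1.580 / 1.790 = 0.883.

0.883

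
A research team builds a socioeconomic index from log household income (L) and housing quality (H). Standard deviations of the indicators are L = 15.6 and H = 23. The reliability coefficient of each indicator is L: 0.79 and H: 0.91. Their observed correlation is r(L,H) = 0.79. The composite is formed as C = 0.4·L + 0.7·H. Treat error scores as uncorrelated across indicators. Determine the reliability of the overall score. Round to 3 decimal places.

Var(C) = 0.4²·15.6² + 0.7²·23² + 2·[0.28·15.6·23·0.79] = 298.148 + 158.733 = 456.881.
Because errors are independent across components, Cov(Tᵢ,Tⱼ) = Cov(Xᵢ,Xⱼ); the off-diagonal part of the true-score variance is the same as above.
True-score variance = [0.4²·15.6²·0.79 + 0.7²·23²·0.91] + 158.733 = 266.642 + 158.733 = 425.375.
Reliability = 425.375 / 456.881 = 0.931.

0.931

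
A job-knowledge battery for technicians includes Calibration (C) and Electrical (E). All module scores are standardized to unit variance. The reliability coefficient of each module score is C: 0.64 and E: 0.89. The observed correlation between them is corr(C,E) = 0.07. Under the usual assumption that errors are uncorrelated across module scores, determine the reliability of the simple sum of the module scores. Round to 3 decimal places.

Var(C+E) = 2 + 2·[0.07] = 2 + 0.14 = 2.14.
With uncorrelated errors the cross-covariances are all true-score covariance, so they carry over unchanged; only the diagonal terms shrink to ρᵢσᵢ².
True-score variance = [0.64 + 0.89] + 0.14 = 1.53 + 0.14 = 1.67.
Reliability = 1.67 / 2.14 = 0.780.

0.780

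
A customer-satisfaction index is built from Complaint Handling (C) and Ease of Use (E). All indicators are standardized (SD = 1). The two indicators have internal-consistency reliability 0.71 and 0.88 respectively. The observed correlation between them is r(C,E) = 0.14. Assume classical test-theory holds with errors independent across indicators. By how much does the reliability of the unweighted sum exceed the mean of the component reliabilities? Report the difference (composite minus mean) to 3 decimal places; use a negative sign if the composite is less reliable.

0.025

Var(sum) = 2 + 0.28 = 2.28; true-score variance = 1.59 + 0.28 = 1.87; composite reliability = 0.8202.
Mean component reliability = 0.7950.
Difference = 0.8202 − 0.7950 = 0.025.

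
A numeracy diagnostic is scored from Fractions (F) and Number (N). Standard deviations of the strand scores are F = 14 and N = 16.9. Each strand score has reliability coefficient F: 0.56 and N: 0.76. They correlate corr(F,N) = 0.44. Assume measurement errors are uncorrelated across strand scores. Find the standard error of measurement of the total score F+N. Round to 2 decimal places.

12.44

Var(total) = 481.61 + 208.208 = 689.818.
True-score variance = 326.824 + 208.208 = 535.032, so reliability = 0.7756.
Error variance = 689.818 − 535.032 = 154.786; SEM = √154.786 = 12.44.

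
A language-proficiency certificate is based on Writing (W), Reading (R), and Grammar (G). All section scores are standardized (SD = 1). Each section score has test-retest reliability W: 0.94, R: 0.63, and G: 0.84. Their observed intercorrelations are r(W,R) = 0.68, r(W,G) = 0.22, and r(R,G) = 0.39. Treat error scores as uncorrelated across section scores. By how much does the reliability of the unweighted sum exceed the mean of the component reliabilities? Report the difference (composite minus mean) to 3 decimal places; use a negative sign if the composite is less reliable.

0.091

Var(sum) = 3 + 2.58 = 5.58; true-score variance = 2.41 + 2.58 = 4.99; composite reliability = 0.8943.
Mean component reliability = 0.8033.
Difference = 0.8943 − 0.8033 = 0.091.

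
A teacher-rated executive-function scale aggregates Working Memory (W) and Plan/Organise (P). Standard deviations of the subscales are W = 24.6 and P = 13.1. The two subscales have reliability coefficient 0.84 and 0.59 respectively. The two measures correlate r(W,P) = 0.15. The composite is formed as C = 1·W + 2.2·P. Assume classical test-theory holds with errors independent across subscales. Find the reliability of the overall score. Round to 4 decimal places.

0.7347

Var(C) = 24.6² + 2.2²·13.1² + 2·[2.2·24.6·13.1·0.15] = 1435.75 + 212.692 = 1648.44.
With uncorrelated errors the cross-covariances are all true-score covariance, so they carry over unchanged; only the diagonal terms shrink to ρᵢσᵢ².
True-score variance = [24.6²·0.84 + 2.2²·13.1²·0.59] + 212.692 = 998.384 + 212.692 = 1211.08.
Reliability = 1211.08 / 1648.44 = 0.7347.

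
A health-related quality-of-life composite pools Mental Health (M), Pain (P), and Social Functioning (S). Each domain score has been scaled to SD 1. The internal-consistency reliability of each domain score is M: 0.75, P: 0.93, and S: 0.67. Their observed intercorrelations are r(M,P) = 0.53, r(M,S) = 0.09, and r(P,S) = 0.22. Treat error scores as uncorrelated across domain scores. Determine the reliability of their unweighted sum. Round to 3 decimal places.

0.861

Var(M+P+S) = 3 + 2·[0.53 + 0.09 + 0.22] = 3 + 1.68 = 4.68.
Under uncorrelated errors the observed covariances equal the true-score covariances, so only the own-variance terms attenuate.
True-score variance = [0.75 + 0.93 + 0.67] + 1.68 = 2.35 + 1.68 = 4.03.
Reliability = 4.03 / 4.68 = 0.861.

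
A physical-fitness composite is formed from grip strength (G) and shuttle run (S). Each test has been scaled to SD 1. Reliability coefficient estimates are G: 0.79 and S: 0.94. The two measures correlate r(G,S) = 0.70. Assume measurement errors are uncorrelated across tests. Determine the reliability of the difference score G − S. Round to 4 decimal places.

Var(G−S) = 1 + 1 − 2·0.70 = 2 − 1.4 = 0.6.
Because errors are independent across components, Cov(Tᵢ,Tⱼ) = Cov(Xᵢ,Xⱼ); the off-diagonal part of the true-score variance is the same as above.
True-score variance = [0.79 + 0.94] − 1.4 = 1.73 − 1.4 = 0.33.
Reliability = 0.33 / 0.6 = 0.5500.

0.5500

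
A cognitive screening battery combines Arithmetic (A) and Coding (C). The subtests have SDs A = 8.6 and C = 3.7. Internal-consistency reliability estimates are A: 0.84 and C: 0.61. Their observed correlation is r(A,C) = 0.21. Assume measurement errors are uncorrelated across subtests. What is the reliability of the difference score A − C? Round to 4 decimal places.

Var(A−C) = 8.6² + 3.7² − 2·8.6·3.7·0.21 = 87.65 − 13.3644 = 74.2856.
Because errors are independent across components, Cov(Tᵢ,Tⱼ) = Cov(Xᵢ,Xⱼ); the off-diagonal part of the true-score variance is the same as above.
True-score variance = [8.6²·0.84 + 3.7²·0.61] − 13.3644 = 70.4773 − 13.3644 = 57.1129.
Reliability = 57.1129 / 74.2856 = 0.7688.

0.7688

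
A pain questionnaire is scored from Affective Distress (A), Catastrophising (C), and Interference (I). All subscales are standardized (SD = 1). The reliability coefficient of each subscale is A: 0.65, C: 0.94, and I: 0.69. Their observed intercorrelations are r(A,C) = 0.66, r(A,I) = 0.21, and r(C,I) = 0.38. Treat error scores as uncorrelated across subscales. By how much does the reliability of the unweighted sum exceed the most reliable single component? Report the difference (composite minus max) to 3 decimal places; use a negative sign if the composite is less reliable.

-0.071

Var(sum) = 3 + 2.5 = 5.5; true-score variance = 2.28 + 2.5 = 4.78; composite reliability = 0.8691.
Max component reliability = 0.9400.
Difference = 0.8691 − 0.9400 = -0.071.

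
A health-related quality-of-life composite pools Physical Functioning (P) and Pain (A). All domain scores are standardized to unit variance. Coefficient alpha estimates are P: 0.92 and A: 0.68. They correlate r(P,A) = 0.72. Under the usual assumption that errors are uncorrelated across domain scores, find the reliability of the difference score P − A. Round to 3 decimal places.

Var(P−A) = 1 + 1 − 2·0.72 = 2 − 1.44 = 0.56.
Under uncorrelated errors the observed covariances equal the true-score covariances, so only the own-variance terms attenuate.
True-score variance = [0.92 + 0.68] − 1.44 = 1.6 − 1.44 = 0.16.
Reliability = 0.16 / 0.56 = 0.286.

0.286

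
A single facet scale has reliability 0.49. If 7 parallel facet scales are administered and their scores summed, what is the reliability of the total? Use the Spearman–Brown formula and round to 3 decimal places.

ρ_k = kρ / (1 + (k−1)ρ) = 7·0.49 / (1 + 6·0.49) = 3.430 / 3.940 = 0.871.

0.871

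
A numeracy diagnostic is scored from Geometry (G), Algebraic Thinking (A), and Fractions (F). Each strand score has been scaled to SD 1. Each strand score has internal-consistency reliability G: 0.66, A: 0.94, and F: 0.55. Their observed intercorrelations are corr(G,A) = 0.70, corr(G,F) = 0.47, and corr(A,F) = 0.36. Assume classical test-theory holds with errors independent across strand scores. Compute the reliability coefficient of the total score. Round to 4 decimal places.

Var(G+A+F) = 3 + 2·[0.70 + 0.47 + 0.36] = 3 + 3.06 = 6.06.
Under uncorrelated errors the observed covariances equal the true-score covariances, so only the own-variance terms attenuate.
True-score variance = [0.66 + 0.94 + 0.55] + 3.06 = 2.15 + 3.06 = 5.21.
Reliability = 5.21 / 6.06 = 0.8597.

0.8597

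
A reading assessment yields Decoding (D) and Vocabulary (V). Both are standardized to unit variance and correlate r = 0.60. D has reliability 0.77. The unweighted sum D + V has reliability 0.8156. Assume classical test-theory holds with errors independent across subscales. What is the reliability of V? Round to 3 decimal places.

Var(D+V) = 2 + 2·0.60 = 3.200.
True-score variance = ρ_D + ρ_V + 2·0.60, so 0.8156 = (0.77 + ρ_V + 1.20) / 3.200.
ρ_V = 0.8156·3.200 − 0.77 − 1.20 = 0.640.

0.640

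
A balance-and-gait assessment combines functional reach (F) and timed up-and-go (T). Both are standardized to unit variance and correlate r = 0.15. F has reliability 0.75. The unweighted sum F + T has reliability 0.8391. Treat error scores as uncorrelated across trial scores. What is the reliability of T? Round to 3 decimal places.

0.880

Var(F+T) = 2 + 2·0.15 = 2.300.
True-score variance = ρ_F + ρ_T + 2·0.15, so 0.8391 = (0.75 + ρ_T + 0.30) / 2.300.
ρ_T = 0.8391·2.300 − 0.75 − 0.30 = 0.880.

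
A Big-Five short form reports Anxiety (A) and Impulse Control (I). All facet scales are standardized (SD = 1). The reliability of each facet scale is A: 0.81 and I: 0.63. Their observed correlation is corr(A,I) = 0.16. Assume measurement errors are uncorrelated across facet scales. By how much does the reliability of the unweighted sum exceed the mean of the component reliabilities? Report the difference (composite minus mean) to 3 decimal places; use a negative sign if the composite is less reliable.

0.039

Var(sum) = 2 + 0.32 = 2.32; true-score variance = 1.44 + 0.32 = 1.76; composite reliability = 0.7586.
Mean component reliability = 0.7200.
Difference = 0.7586 − 0.7200 = 0.039.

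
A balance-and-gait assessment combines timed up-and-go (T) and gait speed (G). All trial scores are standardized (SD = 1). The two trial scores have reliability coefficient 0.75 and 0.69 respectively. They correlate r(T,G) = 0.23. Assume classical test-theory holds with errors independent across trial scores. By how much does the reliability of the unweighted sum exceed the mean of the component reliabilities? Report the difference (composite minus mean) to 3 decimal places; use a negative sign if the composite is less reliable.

0.052

Var(sum) = 2 + 0.46 = 2.46; true-score variance = 1.44 + 0.46 = 1.9; composite reliability = 0.7724.
Mean component reliability = 0.7200.
Difference = 0.7724 − 0.7200 = 0.052.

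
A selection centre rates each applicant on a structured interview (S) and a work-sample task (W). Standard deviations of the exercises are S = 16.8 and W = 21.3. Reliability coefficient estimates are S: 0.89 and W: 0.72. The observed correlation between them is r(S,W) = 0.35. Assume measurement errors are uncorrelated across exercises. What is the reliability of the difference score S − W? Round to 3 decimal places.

0.674

Var(S−W) = 16.8² + 21.3² − 2·16.8·21.3·0.35 = 735.93 − 250.488 = 485.442.
Under uncorrelated errors the observed covariances equal the true-score covariances, so only the own-variance terms attenuate.
True-score variance = [16.8²·0.89 + 21.3²·0.72] − 250.488 = 577.85 − 250.488 = 327.362.
Reliability = 327.362 / 485.442 = 0.674.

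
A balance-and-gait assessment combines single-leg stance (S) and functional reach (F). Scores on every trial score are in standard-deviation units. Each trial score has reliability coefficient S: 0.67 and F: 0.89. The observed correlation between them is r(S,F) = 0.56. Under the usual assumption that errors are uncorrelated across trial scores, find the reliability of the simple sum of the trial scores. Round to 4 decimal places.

0.8590

Var(S+F) = 2 + 2·[0.56] = 2 + 1.12 = 3.12.
Under uncorrelated errors the observed covariances equal the true-score covariances, so only the own-variance terms attenuate.
True-score variance = [0.67 + 0.89] + 1.12 = 1.56 + 1.12 = 2.68.
Reliability = 2.68 / 3.12 = 0.8590.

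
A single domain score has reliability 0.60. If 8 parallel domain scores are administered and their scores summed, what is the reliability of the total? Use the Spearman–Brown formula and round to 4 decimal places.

0.9231

ρ_k = kρ / (1 + (k−1)ρ) = 8·0.60 / (1 + 7·0.60) = 4.800 / 5.200 = 0.9231.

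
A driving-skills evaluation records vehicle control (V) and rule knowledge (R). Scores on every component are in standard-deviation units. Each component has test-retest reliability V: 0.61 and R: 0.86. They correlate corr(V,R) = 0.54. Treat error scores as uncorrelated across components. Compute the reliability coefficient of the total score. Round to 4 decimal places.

0.8279

Var(V+R) = 2 + 2·[0.54] = 2 + 1.08 = 3.08.
Because errors are independent across components, Cov(Tᵢ,Tⱼ) = Cov(Xᵢ,Xⱼ); the off-diagonal part of the true-score variance is the same as above.
True-score variance = [0.61 + 0.86] + 1.08 = 1.47 + 1.08 = 2.55.
Reliability = 2.55 / 3.08 = 0.8279.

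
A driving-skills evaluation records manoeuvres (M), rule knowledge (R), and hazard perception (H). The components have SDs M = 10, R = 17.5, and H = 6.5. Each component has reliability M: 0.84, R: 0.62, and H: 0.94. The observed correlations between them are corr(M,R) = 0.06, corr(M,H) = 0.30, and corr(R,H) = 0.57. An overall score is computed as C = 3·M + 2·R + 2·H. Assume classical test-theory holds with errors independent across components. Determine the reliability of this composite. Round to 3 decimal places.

0.805

Var(C) = 3²·10² + 2²·17.5² + 2²·6.5² + 2·[6·10·17.5·0.06 + 6·10·6.5·0.30 + 4·17.5·6.5·0.57] = 2294 + 878.7 = 3172.7.
With uncorrelated errors the cross-covariances are all true-score covariance, so they carry over unchanged; only the diagonal terms shrink to ρᵢσᵢ².
True-score variance = [3²·10²·0.84 + 2²·17.5²·0.62 + 2²·6.5²·0.94] + 878.7 = 1674.36 + 878.7 = 2553.06.
Reliability = 2553.06 / 3172.7 = 0.805.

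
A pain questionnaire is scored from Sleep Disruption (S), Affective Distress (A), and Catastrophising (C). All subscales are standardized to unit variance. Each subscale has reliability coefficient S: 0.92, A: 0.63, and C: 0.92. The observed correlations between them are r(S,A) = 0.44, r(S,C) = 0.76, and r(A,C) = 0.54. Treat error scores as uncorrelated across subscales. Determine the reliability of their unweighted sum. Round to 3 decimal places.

0.918

Var(S+A+C) = 3 + 2·[0.44 + 0.76 + 0.54] = 3 + 3.48 = 6.48.
Because errors are independent across components, Cov(Tᵢ,Tⱼ) = Cov(Xᵢ,Xⱼ); the off-diagonal part of the true-score variance is the same as above.
True-score variance = [0.92 + 0.63 + 0.92] + 3.48 = 2.47 + 3.48 = 5.95.
Reliability = 5.95 / 6.48 = 0.918.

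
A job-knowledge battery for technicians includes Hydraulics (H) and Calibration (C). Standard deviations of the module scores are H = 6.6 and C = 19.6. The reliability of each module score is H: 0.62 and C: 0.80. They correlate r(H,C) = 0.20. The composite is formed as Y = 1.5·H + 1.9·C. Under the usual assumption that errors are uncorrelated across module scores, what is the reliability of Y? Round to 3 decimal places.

0.807

Var(Y) = 1.5²·6.6² + 1.9²·19.6² + 2·[2.85·6.6·19.6·0.20] = 1484.83 + 147.47 = 1632.3.
Under uncorrelated errors the observed covariances equal the true-score covariances, so only the own-variance terms attenuate.
True-score variance = [1.5²·6.6²·0.62 + 1.9²·19.6²·0.80] + 147.47 = 1170.22 + 147.47 = 1317.69.
Reliability = 1317.69 / 1632.3 = 0.807.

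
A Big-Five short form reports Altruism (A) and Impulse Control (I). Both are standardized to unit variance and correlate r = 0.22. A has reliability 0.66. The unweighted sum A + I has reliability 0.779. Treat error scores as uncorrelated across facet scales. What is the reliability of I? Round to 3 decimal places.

Var(A+I) = 2 + 2·0.22 = 2.440.
True-score variance = ρ_A + ρ_I + 2·0.22, so 0.779 = (0.66 + ρ_I + 0.44) / 2.440.
ρ_I = 0.779·2.440 − 0.66 − 0.44 = 0.801.

0.801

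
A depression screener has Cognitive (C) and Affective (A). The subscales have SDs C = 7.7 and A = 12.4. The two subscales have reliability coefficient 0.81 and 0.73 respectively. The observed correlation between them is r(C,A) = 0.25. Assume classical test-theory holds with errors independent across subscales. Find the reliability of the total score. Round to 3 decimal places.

0.798

Var(C+A) = 7.7² + 12.4² + 2·[7.7·12.4·0.25] = 213.05 + 47.74 = 260.79.
Because errors are independent across components, Cov(Tᵢ,Tⱼ) = Cov(Xᵢ,Xⱼ); the off-diagonal part of the true-score variance is the same as above.
True-score variance = [7.7²·0.81 + 12.4²·0.73] + 47.74 = 160.27 + 47.74 = 208.01.
Reliability = 208.01 / 260.79 = 0.798.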